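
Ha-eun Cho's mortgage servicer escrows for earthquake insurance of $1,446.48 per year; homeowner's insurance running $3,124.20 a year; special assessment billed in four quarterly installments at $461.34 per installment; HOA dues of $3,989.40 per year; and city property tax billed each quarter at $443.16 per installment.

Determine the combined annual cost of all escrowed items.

$12,178.08

Earthquake insurance = $1,446.48 per year
Homeowner's insurance = $3,124.20 per year
Special assessment = $461.34 × 4 = $1,845.36 per year
HOA dues = $3,989.40 per year
City property tax = $443.16 × 4 = $1,772.64 per year
Total annual escrow = $1,446.48 + $3,124.20 + $1,845.36 + $3,989.40 + $1,772.64 = $12,178.08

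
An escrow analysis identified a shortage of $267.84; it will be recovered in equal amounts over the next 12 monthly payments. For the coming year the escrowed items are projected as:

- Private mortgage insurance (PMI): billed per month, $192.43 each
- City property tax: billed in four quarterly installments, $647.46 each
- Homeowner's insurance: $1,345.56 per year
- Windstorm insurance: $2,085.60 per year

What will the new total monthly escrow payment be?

$716.50

Private mortgage insurance (PMI) — $192.43 × 12 = $2,309.16 annually
City property tax — $647.46 × 4 = $2,589.84 annually
Homeowner's insurance — $1,345.56 annually
Windstorm insurance — $2,085.60 annually
Total annual escrow = $2,309.16 + $2,589.84 + $1,345.56 + $2,085.60 = $8,330.16
Base monthly escrow = $8,330.16 ÷ 12 = $694.18
Shortage per month = $267.84 / 12 = $22.32
New monthly escrow = $694.18 + $22.32 = $716.50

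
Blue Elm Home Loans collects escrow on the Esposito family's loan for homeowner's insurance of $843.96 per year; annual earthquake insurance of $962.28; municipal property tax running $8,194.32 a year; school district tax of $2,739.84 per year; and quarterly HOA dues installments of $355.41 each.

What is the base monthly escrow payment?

$1,180.17

Homeowner's insurance — $843.96 annually
Earthquake insurance — $962.28 annually
Municipal property tax — $8,194.32 annually
School district tax — $2,739.84 annually
HOA dues — $355.41 × 4 = $1,421.64 annually
Combined annual = $843.96 + $962.28 + $8,194.32 + $2,739.84 + $1,421.64 = $14,162.04
Monthly = $14,162.04 ÷ 12 = $1,180.17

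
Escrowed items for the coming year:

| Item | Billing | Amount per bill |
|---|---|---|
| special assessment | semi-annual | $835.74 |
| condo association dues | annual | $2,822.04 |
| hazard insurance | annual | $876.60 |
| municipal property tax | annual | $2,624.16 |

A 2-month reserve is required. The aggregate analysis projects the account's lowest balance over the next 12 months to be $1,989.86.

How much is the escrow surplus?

$657.48

Special assessment — $835.74 × 2 = $1,671.48
Condo association dues — $2,822.04
Hazard insurance — $876.60
Municipal property tax — $2,624.16
Yearly total = $7,994.28
Per month = $7,994.28 ÷ 12 = $666.19
Required reserve = 2 × $666.19 = $1,332.38
Excess over cushion: $1,989.86 − $1,332.38 = $657.48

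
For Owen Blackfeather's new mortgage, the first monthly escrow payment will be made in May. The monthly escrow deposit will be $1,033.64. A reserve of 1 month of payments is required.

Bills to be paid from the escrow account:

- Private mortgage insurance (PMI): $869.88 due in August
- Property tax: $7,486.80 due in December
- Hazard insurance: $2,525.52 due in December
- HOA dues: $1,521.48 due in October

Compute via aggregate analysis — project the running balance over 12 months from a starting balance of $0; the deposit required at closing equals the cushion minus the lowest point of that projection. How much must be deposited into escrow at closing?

Cushion = 1 × $1,033.64 = $1,033.64
Trial balance (start $0, +$1,033.64 each month, − disbursements):
  May: +$1,033.64 → $1,033.64
  Jun: +$1,033.64 → $2,067.28
  Jul: +$1,033.64 → $3,100.92
  Aug: +$1,033.64 − $869.88 → $3,264.68
  Sep: +$1,033.64 → $4,298.32
  Oct: +$1,033.64 − $1,521.48 → $3,810.48
  Nov: +$1,033.64 → $4,844.12
  Dec: +$1,033.64 − $10,012.32 → -$4,134.56
  Jan: +$1,033.64 → -$3,100.92
  Feb: +$1,033.64 → -$2,067.28
  Mar: +$1,033.64 → -$1,033.64
  Apr: +$1,033.64 → $0.00
Lowest trial balance = -$4,134.56 (Dec)
Initial deposit = cushion − low point = $1,033.64 − (-$4,134.56) = $5,168.20

$5,168.20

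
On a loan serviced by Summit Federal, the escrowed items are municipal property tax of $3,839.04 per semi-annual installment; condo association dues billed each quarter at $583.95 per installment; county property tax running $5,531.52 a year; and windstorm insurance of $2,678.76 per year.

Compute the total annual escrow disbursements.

Municipal property tax — $3,839.04 × 2 = $7,678.08 annually
Condo association dues — $583.95 × 4 = $2,335.80 annually
County property tax — $5,531.52 annually
Windstorm insurance — $2,678.76 annually
Yearly total = $7,678.08 + $2,335.80 + $5,531.52 + $2,678.76 = $18,224.16

$18,224.16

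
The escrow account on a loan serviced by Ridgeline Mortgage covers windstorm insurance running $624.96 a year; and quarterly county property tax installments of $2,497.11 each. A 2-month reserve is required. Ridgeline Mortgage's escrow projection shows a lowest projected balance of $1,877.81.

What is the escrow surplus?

$108.91

Windstorm insurance: $624.96 annually
County property tax: $2,497.11 × 4 = $9,988.44 annually
Total annual escrow = $10,613.40
Monthly escrow = $10,613.40 ÷ 12 = $884.45
Required cushion = 2 × $884.45 = $1,768.90
Excess over cushion: $1,877.81 − $1,768.90 = $108.91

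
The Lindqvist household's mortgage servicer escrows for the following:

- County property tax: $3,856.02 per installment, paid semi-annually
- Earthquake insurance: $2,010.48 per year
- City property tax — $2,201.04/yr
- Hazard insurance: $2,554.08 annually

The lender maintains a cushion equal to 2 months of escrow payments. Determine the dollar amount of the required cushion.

$2,412.94

County property tax: $3,856.02 × 2 = $7,712.04 per year
Earthquake insurance: $2,010.48 per year
City property tax: $2,201.04 per year
Hazard insurance: $2,554.08 per year
Combined annual = $14,477.64
Monthly escrow = $14,477.64 / 12 = $1,206.47
Required cushion = 2 × $1,206.47 = $2,412.94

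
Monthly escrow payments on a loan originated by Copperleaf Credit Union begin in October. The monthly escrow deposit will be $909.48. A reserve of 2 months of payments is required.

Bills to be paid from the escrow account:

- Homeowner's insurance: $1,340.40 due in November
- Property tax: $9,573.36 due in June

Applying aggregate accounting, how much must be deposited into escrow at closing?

$4,547.40

Cushion = 2 × $909.48 = $1,818.96
Trial balance (start $0, +$909.48 each month, − disbursements):
  Oct: +$909.48 → $909.48
  Nov: +$909.48 − $1,340.40 → $478.56
  Dec: +$909.48 → $1,388.04
  Jan: +$909.48 → $2,297.52
  Feb: +$909.48 → $3,207.00
  Mar: +$909.48 → $4,116.48
  Apr: +$909.48 → $5,025.96
  May: +$909.48 → $5,935.44
  Jun: +$909.48 − $9,573.36 → -$2,728.44
  Jul: +$909.48 → -$1,818.96
  Aug: +$909.48 → -$909.48
  Sep: +$909.48 → $0.00
Lowest trial balance = -$2,728.44 (Jun)
Initial deposit = cushion − low point = $1,818.96 − (-$2,728.44) = $4,547.40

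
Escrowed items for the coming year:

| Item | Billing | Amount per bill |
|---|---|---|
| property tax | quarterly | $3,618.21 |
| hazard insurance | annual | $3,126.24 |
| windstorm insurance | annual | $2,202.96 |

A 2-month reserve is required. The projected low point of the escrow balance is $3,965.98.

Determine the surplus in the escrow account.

Property tax = $3,618.21 × 4 = $14,472.84 annually
Hazard insurance = $3,126.24 annually
Windstorm insurance = $2,202.96 annually
Yearly total = $19,802.04
Monthly escrow = $19,802.04 ÷ 12 = $1,650.17
Cushion = 2 × $1,650.17 = $3,300.34
Excess over cushion: $3,965.98 − $3,300.34 = $665.64

$665.64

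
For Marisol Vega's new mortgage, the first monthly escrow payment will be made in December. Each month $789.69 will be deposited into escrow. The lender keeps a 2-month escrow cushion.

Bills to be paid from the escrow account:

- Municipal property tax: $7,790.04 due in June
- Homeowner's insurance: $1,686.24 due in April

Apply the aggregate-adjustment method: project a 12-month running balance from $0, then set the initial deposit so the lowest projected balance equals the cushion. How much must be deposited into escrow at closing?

Cushion = 2 × $789.69 = $1,579.38
Trial balance (start $0, +$789.69 each month, − disbursements):
  Dec: +$789.69 → $789.69
  Jan: +$789.69 → $1,579.38
  Feb: +$789.69 → $2,369.07
  Mar: +$789.69 → $3,158.76
  Apr: +$789.69 − $1,686.24 → $2,262.21
  May: +$789.69 → $3,051.90
  Jun: +$789.69 − $7,790.04 → -$3,948.45
  Jul: +$789.69 → -$3,158.76
  Aug: +$789.69 → -$2,369.07
  Sep: +$789.69 → -$1,579.38
  Oct: +$789.69 → -$789.69
  Nov: +$789.69 → $0.00
Lowest trial balance = -$3,948.45 (Jun)
Initial deposit = cushion − low point = $1,579.38 − (-$3,948.45) = $5,527.83

$5,527.83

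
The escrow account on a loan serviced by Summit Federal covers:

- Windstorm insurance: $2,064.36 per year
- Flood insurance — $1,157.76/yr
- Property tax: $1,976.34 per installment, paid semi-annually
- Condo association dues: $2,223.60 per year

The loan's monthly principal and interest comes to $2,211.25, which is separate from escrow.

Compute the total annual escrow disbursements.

$9,398.40

Windstorm insurance = $2,064.36/yr
Flood insurance = $1,157.76/yr
Property tax = $1,976.34 × 2 = $3,952.68/yr
Condo association dues = $2,223.60/yr
Total annual escrow = $9,398.40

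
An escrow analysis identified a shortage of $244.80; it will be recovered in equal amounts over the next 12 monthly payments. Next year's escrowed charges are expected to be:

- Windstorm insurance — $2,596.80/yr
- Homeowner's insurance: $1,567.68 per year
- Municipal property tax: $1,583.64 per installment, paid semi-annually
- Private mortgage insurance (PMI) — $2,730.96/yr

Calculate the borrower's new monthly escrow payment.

$858.96

Windstorm insurance = $2,596.80 per year
Homeowner's insurance = $1,567.68 per year
Municipal property tax = $1,583.64 × 2 = $3,167.28 per year
Private mortgage insurance (PMI) = $2,730.96 per year
Yearly total = $2,596.80 + $1,567.68 + $3,167.28 + $2,730.96 = $10,062.72
Monthly = $10,062.72 / 12 = $838.56
Shortage spread = $244.80 ÷ 12 = $20.40/mo
Adjusted monthly = $838.56 + $20.40 = $858.96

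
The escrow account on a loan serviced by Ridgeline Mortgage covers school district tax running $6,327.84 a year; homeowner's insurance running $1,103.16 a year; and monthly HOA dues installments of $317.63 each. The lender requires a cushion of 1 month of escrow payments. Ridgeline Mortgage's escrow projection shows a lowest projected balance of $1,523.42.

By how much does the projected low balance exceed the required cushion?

$586.54

School district tax: $6,327.84 per year
Homeowner's insurance: $1,103.16 per year
HOA dues: $317.63 × 12 = $3,811.56 per year
Total per year = $6,327.84 + $1,103.16 + $3,811.56 = $11,242.56
Monthly escrow = $11,242.56 ÷ 12 = $936.88
Required cushion = 1 × $936.88 = $936.88
Excess over cushion: $1,523.42 − $936.88 = $586.54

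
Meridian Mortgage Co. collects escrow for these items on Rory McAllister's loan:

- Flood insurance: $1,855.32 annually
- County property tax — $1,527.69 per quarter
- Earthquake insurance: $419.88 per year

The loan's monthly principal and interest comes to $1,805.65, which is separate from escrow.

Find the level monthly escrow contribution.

$698.83

Flood insurance: $1,855.32
County property tax: $1,527.69 × 4 = $6,110.76
Earthquake insurance: $419.88
Annual escrow total = $1,855.32 + $6,110.76 + $419.88 = $8,385.96
Base monthly escrow = $8,385.96 / 12 = $698.83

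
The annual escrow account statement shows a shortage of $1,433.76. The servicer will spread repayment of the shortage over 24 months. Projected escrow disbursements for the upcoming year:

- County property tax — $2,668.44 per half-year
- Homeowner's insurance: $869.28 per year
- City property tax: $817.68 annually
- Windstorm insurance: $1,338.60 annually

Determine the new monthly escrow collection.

$756.61

County property tax — $2,668.44 × 2 = $5,336.88/yr
Homeowner's insurance — $869.28/yr
City property tax — $817.68/yr
Windstorm insurance — $1,338.60/yr
Total per year = $8,362.44
Monthly = $8,362.44 ÷ 12 = $696.87
Monthly shortage recovery: $1,433.76 / 24 = $59.74
New monthly escrow = $696.87 + $59.74 = $756.61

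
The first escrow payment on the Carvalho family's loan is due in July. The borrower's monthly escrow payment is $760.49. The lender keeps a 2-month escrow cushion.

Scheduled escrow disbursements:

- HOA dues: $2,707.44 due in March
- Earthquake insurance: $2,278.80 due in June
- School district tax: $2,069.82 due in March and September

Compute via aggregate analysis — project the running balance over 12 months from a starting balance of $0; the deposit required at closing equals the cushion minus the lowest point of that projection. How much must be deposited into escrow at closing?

$1,523.65

Cushion = 2 × $760.49 = $1,520.98
Trial balance (start $0, +$760.49 each month, − disbursements):
  Jul: +$760.49 → $760.49
  Aug: +$760.49 → $1,520.98
  Sep: +$760.49 − $2,069.82 → $211.65
  Oct: +$760.49 → $972.14
  Nov: +$760.49 → $1,732.63
  Dec: +$760.49 → $2,493.12
  Jan: +$760.49 → $3,253.61
  Feb: +$760.49 → $4,014.10
  Mar: +$760.49 − $4,777.26 → -$2.67
  Apr: +$760.49 → $757.82
  May: +$760.49 → $1,518.31
  Jun: +$760.49 − $2,278.80 → $0.00
Lowest trial balance = -$2.67 (Mar)
Initial deposit = cushion − low point = $1,520.98 − (-$2.67) = $1,523.65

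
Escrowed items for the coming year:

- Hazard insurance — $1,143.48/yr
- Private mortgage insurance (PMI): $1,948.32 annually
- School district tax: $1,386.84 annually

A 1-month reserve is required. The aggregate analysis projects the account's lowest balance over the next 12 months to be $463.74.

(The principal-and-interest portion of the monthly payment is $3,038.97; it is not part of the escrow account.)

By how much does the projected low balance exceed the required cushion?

Hazard insurance: $1,143.48
Private mortgage insurance (PMI): $1,948.32
School district tax: $1,386.84
Yearly total = $1,143.48 + $1,948.32 + $1,386.84 = $4,478.64
Monthly escrow = $4,478.64 ÷ 12 = $373.22
Cushion = 1 × $373.22 = $373.22
Surplus = $463.74 − $373.22 = $90.52

$90.52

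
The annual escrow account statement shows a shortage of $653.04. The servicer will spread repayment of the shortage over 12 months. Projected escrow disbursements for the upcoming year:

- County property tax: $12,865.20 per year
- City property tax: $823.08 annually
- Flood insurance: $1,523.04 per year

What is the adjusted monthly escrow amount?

$1,322.03

County property tax: $12,865.20 annually
City property tax: $823.08 annually
Flood insurance: $1,523.04 annually
Yearly total = $12,865.20 + $823.08 + $1,523.04 = $15,211.32
Base monthly escrow = $15,211.32 ÷ 12 = $1,267.61
Shortage spread = $653.04 / 12 = $54.42/mo
Adjusted monthly = $1,267.61 + $54.42 = $1,322.03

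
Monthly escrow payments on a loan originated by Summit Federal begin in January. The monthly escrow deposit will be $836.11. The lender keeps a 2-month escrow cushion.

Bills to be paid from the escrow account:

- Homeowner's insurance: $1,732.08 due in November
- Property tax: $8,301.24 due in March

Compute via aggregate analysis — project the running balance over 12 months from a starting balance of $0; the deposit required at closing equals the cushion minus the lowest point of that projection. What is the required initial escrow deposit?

$7,465.13

Cushion = 2 × $836.11 = $1,672.22
Trial balance (start $0, +$836.11 each month, − disbursements):
  Jan: +$836.11 → $836.11
  Feb: +$836.11 → $1,672.22
  Mar: +$836.11 − $8,301.24 → -$5,792.91
  Apr: +$836.11 → -$4,956.80
  May: +$836.11 → -$4,120.69
  Jun: +$836.11 → -$3,284.58
  Jul: +$836.11 → -$2,448.47
  Aug: +$836.11 → -$1,612.36
  Sep: +$836.11 → -$776.25
  Oct: +$836.11 → $59.86
  Nov: +$836.11 − $1,732.08 → -$836.11
  Dec: +$836.11 → $0.00
Lowest trial balance = -$5,792.91 (Mar)
Initial deposit = cushion − low point = $1,672.22 − (-$5,792.91) = $7,465.13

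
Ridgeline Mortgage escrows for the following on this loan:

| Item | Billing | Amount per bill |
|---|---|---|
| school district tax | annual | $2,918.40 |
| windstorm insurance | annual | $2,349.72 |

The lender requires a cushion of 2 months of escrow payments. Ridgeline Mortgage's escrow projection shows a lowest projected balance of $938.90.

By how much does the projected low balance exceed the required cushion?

$60.88

School district tax — $2,918.40 per year
Windstorm insurance — $2,349.72 per year
Yearly total = $2,918.40 + $2,349.72 = $5,268.12
Monthly = $5,268.12 ÷ 12 = $439.01
Required cushion = 2 × $439.01 = $878.02
Surplus = $938.90 − $878.02 = $60.88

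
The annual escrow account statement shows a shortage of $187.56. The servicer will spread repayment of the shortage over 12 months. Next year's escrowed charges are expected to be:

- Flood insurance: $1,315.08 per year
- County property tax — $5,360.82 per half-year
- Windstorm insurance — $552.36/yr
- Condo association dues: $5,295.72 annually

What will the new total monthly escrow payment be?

Flood insurance: $1,315.08
County property tax: $5,360.82 × 2 = $10,721.64
Windstorm insurance: $552.36
Condo association dues: $5,295.72
Yearly total = $17,884.80
Monthly = $17,884.80 ÷ 12 = $1,490.40
Shortage per month = $187.56 / 12 = $15.63
Adjusted monthly = $1,490.40 + $15.63 = $1,506.03

$1,506.03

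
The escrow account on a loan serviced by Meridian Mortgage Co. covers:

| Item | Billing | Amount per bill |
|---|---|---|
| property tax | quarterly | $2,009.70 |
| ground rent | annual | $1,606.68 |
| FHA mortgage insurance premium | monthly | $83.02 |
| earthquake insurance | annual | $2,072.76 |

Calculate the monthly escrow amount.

Property tax = $2,009.70 × 4 = $8,038.80
Ground rent = $1,606.68
FHA mortgage insurance premium = $83.02 × 12 = $996.24
Earthquake insurance = $2,072.76
Yearly total = $12,714.48
Per month = $12,714.48 / 12 = $1,059.54

$1,059.54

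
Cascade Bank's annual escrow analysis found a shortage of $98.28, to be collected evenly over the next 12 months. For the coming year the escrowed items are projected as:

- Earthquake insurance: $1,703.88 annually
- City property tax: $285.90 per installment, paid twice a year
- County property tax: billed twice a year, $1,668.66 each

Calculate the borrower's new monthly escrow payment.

$475.94

Earthquake insurance — $1,703.88 per year
City property tax — $285.90 × 2 = $571.80 per year
County property tax — $1,668.66 × 2 = $3,337.32 per year
Combined annual = $5,613.00
Per month = $5,613.00 / 12 = $467.75
Shortage spread = $98.28 / 12 = $8.19/mo
New monthly escrow = $467.75 + $8.19 = $475.94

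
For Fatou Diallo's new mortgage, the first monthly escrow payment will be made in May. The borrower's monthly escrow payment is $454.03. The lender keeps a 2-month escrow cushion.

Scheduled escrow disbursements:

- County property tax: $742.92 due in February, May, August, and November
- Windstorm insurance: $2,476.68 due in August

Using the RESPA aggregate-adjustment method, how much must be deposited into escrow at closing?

Cushion = 2 × $454.03 = $908.06
Trial balance (start $0, +$454.03 each month, − disbursements):
  May: +$454.03 − $742.92 → -$288.89
  Jun: +$454.03 → $165.14
  Jul: +$454.03 → $619.17
  Aug: +$454.03 − $3,219.60 → -$2,146.40
  Sep: +$454.03 → -$1,692.37
  Oct: +$454.03 → -$1,238.34
  Nov: +$454.03 − $742.92 → -$1,527.23
  Dec: +$454.03 → -$1,073.20
  Jan: +$454.03 → -$619.17
  Feb: +$454.03 − $742.92 → -$908.06
  Mar: +$454.03 → -$454.03
  Apr: +$454.03 → $0.00
Lowest trial balance = -$2,146.40 (Aug)
Initial deposit = cushion − low point = $908.06 − (-$2,146.40) = $3,054.46

$3,054.46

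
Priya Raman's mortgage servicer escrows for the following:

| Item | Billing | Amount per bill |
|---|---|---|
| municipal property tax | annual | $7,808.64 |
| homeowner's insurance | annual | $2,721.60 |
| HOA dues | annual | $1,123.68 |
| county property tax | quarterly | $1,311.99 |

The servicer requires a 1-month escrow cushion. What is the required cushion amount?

$1,408.49

Municipal property tax = $7,808.64
Homeowner's insurance = $2,721.60
HOA dues = $1,123.68
County property tax = $1,311.99 × 4 = $5,247.96
Combined annual = $16,901.88
Per month = $16,901.88 / 12 = $1,408.49
Cushion = 1 × $1,408.49 = $1,408.49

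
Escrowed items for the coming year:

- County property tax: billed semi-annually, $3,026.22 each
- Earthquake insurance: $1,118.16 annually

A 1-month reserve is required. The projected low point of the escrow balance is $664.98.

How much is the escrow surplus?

$67.43

County property tax = $3,026.22 × 2 = $6,052.44
Earthquake insurance = $1,118.16
Total annual escrow = $6,052.44 + $1,118.16 = $7,170.60
Per month = $7,170.60 ÷ 12 = $597.55
Required reserve = 1 × $597.55 = $597.55
Surplus = $664.98 − $597.55 = $67.43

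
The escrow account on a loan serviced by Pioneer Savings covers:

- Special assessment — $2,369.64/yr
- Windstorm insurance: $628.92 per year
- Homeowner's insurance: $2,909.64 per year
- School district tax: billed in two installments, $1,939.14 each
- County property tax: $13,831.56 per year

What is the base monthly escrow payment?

$1,968.17

Special assessment = $2,369.64 per year
Windstorm insurance = $628.92 per year
Homeowner's insurance = $2,909.64 per year
School district tax = $1,939.14 × 2 = $3,878.28 per year
County property tax = $13,831.56 per year
Annual escrow total = $2,369.64 + $628.92 + $2,909.64 + $3,878.28 + $13,831.56 = $23,618.04
Base monthly escrow = $23,618.04 ÷ 12 = $1,968.17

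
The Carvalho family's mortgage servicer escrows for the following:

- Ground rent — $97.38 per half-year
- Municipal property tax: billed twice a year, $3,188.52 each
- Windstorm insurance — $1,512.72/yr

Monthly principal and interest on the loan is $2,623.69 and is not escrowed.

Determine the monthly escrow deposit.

$673.71

Ground rent: $97.38 × 2 = $194.76
Municipal property tax: $3,188.52 × 2 = $6,377.04
Windstorm insurance: $1,512.72
Combined annual = $8,084.52
Per month = $8,084.52 ÷ 12 = $673.71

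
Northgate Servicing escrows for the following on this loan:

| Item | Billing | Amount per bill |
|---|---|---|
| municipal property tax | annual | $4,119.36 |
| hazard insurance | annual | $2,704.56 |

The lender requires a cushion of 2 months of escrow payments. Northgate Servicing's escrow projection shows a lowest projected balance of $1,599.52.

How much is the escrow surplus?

Municipal property tax: $4,119.36 annually
Hazard insurance: $2,704.56 annually
Annual escrow total = $4,119.36 + $2,704.56 = $6,823.92
Monthly escrow = $6,823.92 ÷ 12 = $568.66
Cushion = 2 × $568.66 = $1,137.32
Surplus = $1,599.52 − $1,137.32 = $462.20

$462.20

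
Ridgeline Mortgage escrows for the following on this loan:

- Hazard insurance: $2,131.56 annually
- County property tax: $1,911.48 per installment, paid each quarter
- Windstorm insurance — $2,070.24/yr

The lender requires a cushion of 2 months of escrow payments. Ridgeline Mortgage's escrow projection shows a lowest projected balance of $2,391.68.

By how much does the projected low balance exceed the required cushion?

$417.06

Hazard insurance: $2,131.56
County property tax: $1,911.48 × 4 = $7,645.92
Windstorm insurance: $2,070.24
Combined annual = $2,131.56 + $7,645.92 + $2,070.24 = $11,847.72
Monthly = $11,847.72 / 12 = $987.31
Required cushion = 2 × $987.31 = $1,974.62
Surplus = $2,391.68 − $1,974.62 = $417.06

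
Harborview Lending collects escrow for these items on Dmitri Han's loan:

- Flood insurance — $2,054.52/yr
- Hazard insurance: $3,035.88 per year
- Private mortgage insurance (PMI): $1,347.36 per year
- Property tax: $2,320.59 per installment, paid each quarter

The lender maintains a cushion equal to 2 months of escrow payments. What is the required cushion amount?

Flood insurance — $2,054.52 annually
Hazard insurance — $3,035.88 annually
Private mortgage insurance (PMI) — $1,347.36 annually
Property tax — $2,320.59 × 4 = $9,282.36 annually
Total annual escrow = $15,720.12
Monthly escrow = $15,720.12 / 12 = $1,310.01
Cushion = 2 × $1,310.01 = $2,620.02

$2,620.02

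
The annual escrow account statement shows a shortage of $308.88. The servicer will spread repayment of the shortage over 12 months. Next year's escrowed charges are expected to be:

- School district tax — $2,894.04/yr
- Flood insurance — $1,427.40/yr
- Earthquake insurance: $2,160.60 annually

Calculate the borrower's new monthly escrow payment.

$565.91

School district tax: $2,894.04/yr
Flood insurance: $1,427.40/yr
Earthquake insurance: $2,160.60/yr
Combined annual = $2,894.04 + $1,427.40 + $2,160.60 = $6,482.04
Monthly = $6,482.04 ÷ 12 = $540.17
Monthly shortage recovery: $308.88 / 12 = $25.74
New monthly escrow = $540.17 + $25.74 = $565.91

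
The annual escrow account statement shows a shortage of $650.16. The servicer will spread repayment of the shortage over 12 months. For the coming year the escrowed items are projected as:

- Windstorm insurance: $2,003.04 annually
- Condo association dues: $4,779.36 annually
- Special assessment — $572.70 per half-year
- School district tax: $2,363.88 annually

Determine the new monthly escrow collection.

$911.82

Windstorm insurance = $2,003.04/yr
Condo association dues = $4,779.36/yr
Special assessment = $572.70 × 2 = $1,145.40/yr
School district tax = $2,363.88/yr
Total per year = $2,003.04 + $4,779.36 + $1,145.40 + $2,363.88 = $10,291.68
Monthly escrow = $10,291.68 ÷ 12 = $857.64
Shortage spread = $650.16 / 12 = $54.18/mo
Adjusted monthly = $857.64 + $54.18 = $911.82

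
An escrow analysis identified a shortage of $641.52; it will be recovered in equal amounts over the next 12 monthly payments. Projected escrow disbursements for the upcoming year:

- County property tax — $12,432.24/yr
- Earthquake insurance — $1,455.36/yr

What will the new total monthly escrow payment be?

County property tax = $12,432.24 per year
Earthquake insurance = $1,455.36 per year
Total annual escrow = $12,432.24 + $1,455.36 = $13,887.60
Monthly escrow = $13,887.60 / 12 = $1,157.30
Shortage spread = $641.52 ÷ 12 = $53.46/mo
New monthly escrow = $1,157.30 + $53.46 = $1,210.76

$1,210.76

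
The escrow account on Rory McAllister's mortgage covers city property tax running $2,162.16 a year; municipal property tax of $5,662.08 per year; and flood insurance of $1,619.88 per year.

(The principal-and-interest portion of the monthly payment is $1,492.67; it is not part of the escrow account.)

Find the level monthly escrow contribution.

City property tax: $2,162.16/yr
Municipal property tax: $5,662.08/yr
Flood insurance: $1,619.88/yr
Combined annual = $9,444.12
Per month = $9,444.12 / 12 = $787.01

$787.01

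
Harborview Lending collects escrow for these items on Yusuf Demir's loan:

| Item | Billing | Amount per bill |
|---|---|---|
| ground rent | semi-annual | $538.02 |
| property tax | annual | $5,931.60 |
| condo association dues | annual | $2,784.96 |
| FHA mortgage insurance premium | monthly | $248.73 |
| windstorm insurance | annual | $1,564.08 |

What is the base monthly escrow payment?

$1,195.12

Ground rent — $538.02 × 2 = $1,076.04/yr
Property tax — $5,931.60/yr
Condo association dues — $2,784.96/yr
FHA mortgage insurance premium — $248.73 × 12 = $2,984.76/yr
Windstorm insurance — $1,564.08/yr
Total annual escrow = $14,341.44
Base monthly escrow = $14,341.44 ÷ 12 = $1,195.12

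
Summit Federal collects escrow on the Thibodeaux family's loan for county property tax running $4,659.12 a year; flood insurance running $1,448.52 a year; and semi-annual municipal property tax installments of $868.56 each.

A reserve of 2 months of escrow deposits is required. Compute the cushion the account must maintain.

$1,307.46

County property tax: $4,659.12 annually
Flood insurance: $1,448.52 annually
Municipal property tax: $868.56 × 2 = $1,737.12 annually
Yearly total = $4,659.12 + $1,448.52 + $1,737.12 = $7,844.76
Monthly = $7,844.76 / 12 = $653.73
Required cushion = 2 × $653.73 = $1,307.46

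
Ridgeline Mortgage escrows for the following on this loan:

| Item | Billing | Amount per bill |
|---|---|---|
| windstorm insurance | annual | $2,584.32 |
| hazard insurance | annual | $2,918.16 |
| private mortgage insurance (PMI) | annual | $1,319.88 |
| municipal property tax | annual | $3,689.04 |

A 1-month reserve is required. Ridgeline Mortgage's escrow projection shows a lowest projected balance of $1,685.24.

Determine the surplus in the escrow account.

$809.29

Windstorm insurance — $2,584.32 per year
Hazard insurance — $2,918.16 per year
Private mortgage insurance (PMI) — $1,319.88 per year
Municipal property tax — $3,689.04 per year
Annual escrow total = $2,584.32 + $2,918.16 + $1,319.88 + $3,689.04 = $10,511.40
Monthly escrow = $10,511.40 ÷ 12 = $875.95
Required reserve = 1 × $875.95 = $875.95
Excess over cushion: $1,685.24 − $875.95 = $809.29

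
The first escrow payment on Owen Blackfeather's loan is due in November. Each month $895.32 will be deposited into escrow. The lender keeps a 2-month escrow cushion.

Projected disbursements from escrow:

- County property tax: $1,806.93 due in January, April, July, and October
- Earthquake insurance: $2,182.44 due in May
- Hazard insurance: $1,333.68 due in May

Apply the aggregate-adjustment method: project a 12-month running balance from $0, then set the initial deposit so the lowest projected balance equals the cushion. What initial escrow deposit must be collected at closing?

Cushion = 2 × $895.32 = $1,790.64
Trial balance (start $0, +$895.32 each month, − disbursements):
  Nov: +$895.32 → $895.32
  Dec: +$895.32 → $1,790.64
  Jan: +$895.32 − $1,806.93 → $879.03
  Feb: +$895.32 → $1,774.35
  Mar: +$895.32 → $2,669.67
  Apr: +$895.32 − $1,806.93 → $1,758.06
  May: +$895.32 − $3,516.12 → -$862.74
  Jun: +$895.32 → $32.58
  Jul: +$895.32 − $1,806.93 → -$879.03
  Aug: +$895.32 → $16.29
  Sep: +$895.32 → $911.61
  Oct: +$895.32 − $1,806.93 → $0.00
Lowest trial balance = -$879.03 (Jul)
Initial deposit = cushion − low point = $1,790.64 − (-$879.03) = $2,669.67

$2,669.67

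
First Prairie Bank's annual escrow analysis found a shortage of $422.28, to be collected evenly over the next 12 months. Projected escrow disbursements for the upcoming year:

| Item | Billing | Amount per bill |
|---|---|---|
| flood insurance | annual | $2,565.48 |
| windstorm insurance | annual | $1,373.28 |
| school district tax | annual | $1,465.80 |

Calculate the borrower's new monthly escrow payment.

$485.57

Flood insurance: $2,565.48 per year
Windstorm insurance: $1,373.28 per year
School district tax: $1,465.80 per year
Annual escrow total = $2,565.48 + $1,373.28 + $1,465.80 = $5,404.56
Monthly = $5,404.56 / 12 = $450.38
Shortage spread = $422.28 / 12 = $35.19/mo
Adjusted monthly = $450.38 + $35.19 = $485.57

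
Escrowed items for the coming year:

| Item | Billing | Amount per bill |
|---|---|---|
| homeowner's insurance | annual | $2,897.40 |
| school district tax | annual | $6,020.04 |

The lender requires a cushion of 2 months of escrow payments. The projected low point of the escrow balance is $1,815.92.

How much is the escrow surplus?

Homeowner's insurance = $2,897.40 annually
School district tax = $6,020.04 annually
Combined annual = $2,897.40 + $6,020.04 = $8,917.44
Monthly escrow = $8,917.44 / 12 = $743.12
Required cushion = 2 × $743.12 = $1,486.24
Excess over cushion: $1,815.92 − $1,486.24 = $329.68

$329.68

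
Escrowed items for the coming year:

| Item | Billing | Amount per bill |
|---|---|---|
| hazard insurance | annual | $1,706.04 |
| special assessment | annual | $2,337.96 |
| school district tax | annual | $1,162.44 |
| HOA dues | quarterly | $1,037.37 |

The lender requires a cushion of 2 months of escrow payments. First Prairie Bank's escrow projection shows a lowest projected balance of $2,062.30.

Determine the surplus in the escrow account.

$502.98

Hazard insurance: $1,706.04/yr
Special assessment: $2,337.96/yr
School district tax: $1,162.44/yr
HOA dues: $1,037.37 × 4 = $4,149.48/yr
Yearly total = $1,706.04 + $2,337.96 + $1,162.44 + $4,149.48 = $9,355.92
Monthly escrow = $9,355.92 ÷ 12 = $779.66
Required cushion = 2 × $779.66 = $1,559.32
Excess over cushion: $2,062.30 − $1,559.32 = $502.98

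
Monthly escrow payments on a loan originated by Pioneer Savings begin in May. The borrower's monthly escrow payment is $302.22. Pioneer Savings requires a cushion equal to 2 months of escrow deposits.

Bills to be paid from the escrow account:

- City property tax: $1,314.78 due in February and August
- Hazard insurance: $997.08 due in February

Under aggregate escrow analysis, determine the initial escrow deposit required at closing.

Cushion = 2 × $302.22 = $604.44
Trial balance (start $0, +$302.22 each month, − disbursements):
  May: +$302.22 → $302.22
  Jun: +$302.22 → $604.44
  Jul: +$302.22 → $906.66
  Aug: +$302.22 − $1,314.78 → -$105.90
  Sep: +$302.22 → $196.32
  Oct: +$302.22 → $498.54
  Nov: +$302.22 → $800.76
  Dec: +$302.22 → $1,102.98
  Jan: +$302.22 → $1,405.20
  Feb: +$302.22 − $2,311.86 → -$604.44
  Mar: +$302.22 → -$302.22
  Apr: +$302.22 → $0.00
Lowest trial balance = -$604.44 (Feb)
Initial deposit = cushion − low point = $604.44 − (-$604.44) = $1,208.88

$1,208.88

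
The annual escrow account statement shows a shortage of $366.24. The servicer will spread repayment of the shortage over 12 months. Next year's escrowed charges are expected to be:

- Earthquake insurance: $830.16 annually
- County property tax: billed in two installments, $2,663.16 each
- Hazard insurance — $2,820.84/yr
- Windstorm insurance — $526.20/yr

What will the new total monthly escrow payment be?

$822.48

Earthquake insurance — $830.16
County property tax — $2,663.16 × 2 = $5,326.32
Hazard insurance — $2,820.84
Windstorm insurance — $526.20
Annual escrow total = $830.16 + $5,326.32 + $2,820.84 + $526.20 = $9,503.52
Base monthly escrow = $9,503.52 / 12 = $791.96
Shortage spread = $366.24 ÷ 12 = $30.52/mo
New monthly escrow = $791.96 + $30.52 = $822.48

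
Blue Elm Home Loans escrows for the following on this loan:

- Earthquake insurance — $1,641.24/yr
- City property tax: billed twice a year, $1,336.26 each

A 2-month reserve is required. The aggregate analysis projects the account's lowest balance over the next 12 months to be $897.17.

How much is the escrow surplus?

Earthquake insurance = $1,641.24 annually
City property tax = $1,336.26 × 2 = $2,672.52 annually
Total annual escrow = $4,313.76
Per month = $4,313.76 ÷ 12 = $359.48
Cushion = 2 × $359.48 = $718.96
Surplus = $897.17 − $718.96 = $178.21

$178.21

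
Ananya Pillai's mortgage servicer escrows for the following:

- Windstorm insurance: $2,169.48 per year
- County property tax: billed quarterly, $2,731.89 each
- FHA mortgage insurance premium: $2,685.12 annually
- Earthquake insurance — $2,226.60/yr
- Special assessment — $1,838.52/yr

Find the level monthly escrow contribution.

Windstorm insurance = $2,169.48/yr
County property tax = $2,731.89 × 4 = $10,927.56/yr
FHA mortgage insurance premium = $2,685.12/yr
Earthquake insurance = $2,226.60/yr
Special assessment = $1,838.52/yr
Combined annual = $2,169.48 + $10,927.56 + $2,685.12 + $2,226.60 + $1,838.52 = $19,847.28
Per month = $19,847.28 ÷ 12 = $1,653.94

$1,653.94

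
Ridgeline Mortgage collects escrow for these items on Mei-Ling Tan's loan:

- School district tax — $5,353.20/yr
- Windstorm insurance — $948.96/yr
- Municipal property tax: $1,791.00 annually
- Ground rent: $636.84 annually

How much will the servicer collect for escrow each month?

$727.50

School district tax: $5,353.20/yr
Windstorm insurance: $948.96/yr
Municipal property tax: $1,791.00/yr
Ground rent: $636.84/yr
Total per year = $5,353.20 + $948.96 + $1,791.00 + $636.84 = $8,730.00
Monthly escrow = $8,730.00 ÷ 12 = $727.50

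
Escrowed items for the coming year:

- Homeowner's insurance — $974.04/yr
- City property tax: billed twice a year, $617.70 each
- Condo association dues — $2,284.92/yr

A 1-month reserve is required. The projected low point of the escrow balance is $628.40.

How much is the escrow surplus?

$253.87

Homeowner's insurance = $974.04/yr
City property tax = $617.70 × 2 = $1,235.40/yr
Condo association dues = $2,284.92/yr
Total annual escrow = $974.04 + $1,235.40 + $2,284.92 = $4,494.36
Per month = $4,494.36 / 12 = $374.53
Cushion = 1 × $374.53 = $374.53
Excess over cushion: $628.40 − $374.53 = $253.87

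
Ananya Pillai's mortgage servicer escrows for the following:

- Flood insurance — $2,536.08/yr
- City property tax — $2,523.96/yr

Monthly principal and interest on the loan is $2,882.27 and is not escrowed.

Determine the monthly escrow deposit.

Flood insurance = $2,536.08/yr
City property tax = $2,523.96/yr
Yearly total = $5,060.04
Base monthly escrow = $5,060.04 / 12 = $421.67

$421.67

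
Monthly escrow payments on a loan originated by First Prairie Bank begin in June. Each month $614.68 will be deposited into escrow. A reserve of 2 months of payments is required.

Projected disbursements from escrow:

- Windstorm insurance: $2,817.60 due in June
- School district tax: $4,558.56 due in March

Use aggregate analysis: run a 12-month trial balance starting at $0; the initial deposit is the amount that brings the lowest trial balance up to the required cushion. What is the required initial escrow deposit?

Cushion = 2 × $614.68 = $1,229.36
Trial balance (start $0, +$614.68 each month, − disbursements):
  Jun: +$614.68 − $2,817.60 → -$2,202.92
  Jul: +$614.68 → -$1,588.24
  Aug: +$614.68 → -$973.56
  Sep: +$614.68 → -$358.88
  Oct: +$614.68 → $255.80
  Nov: +$614.68 → $870.48
  Dec: +$614.68 → $1,485.16
  Jan: +$614.68 → $2,099.84
  Feb: +$614.68 → $2,714.52
  Mar: +$614.68 − $4,558.56 → -$1,229.36
  Apr: +$614.68 → -$614.68
  May: +$614.68 → $0.00
Lowest trial balance = -$2,202.92 (Jun)
Initial deposit = cushion − low point = $1,229.36 − (-$2,202.92) = $3,432.28

$3,432.28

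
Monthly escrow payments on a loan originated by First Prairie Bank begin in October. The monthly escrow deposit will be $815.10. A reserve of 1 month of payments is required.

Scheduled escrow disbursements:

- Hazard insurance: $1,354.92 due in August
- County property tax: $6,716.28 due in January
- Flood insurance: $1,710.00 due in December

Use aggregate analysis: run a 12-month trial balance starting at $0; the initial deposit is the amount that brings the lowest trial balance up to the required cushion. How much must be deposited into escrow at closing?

$5,980.98

Cushion = 1 × $815.10 = $815.10
Trial balance (start $0, +$815.10 each month, − disbursements):
  Oct: +$815.10 → $815.10
  Nov: +$815.10 → $1,630.20
  Dec: +$815.10 − $1,710.00 → $735.30
  Jan: +$815.10 − $6,716.28 → -$5,165.88
  Feb: +$815.10 → -$4,350.78
  Mar: +$815.10 → -$3,535.68
  Apr: +$815.10 → -$2,720.58
  May: +$815.10 → -$1,905.48
  Jun: +$815.10 → -$1,090.38
  Jul: +$815.10 → -$275.28
  Aug: +$815.10 − $1,354.92 → -$815.10
  Sep: +$815.10 → $0.00
Lowest trial balance = -$5,165.88 (Jan)
Initial deposit = cushion − low point = $815.10 − (-$5,165.88) = $5,980.98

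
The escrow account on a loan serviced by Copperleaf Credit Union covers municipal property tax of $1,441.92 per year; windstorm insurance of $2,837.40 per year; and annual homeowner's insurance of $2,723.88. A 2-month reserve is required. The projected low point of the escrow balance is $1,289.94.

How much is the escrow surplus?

$122.74

Municipal property tax: $1,441.92
Windstorm insurance: $2,837.40
Homeowner's insurance: $2,723.88
Total per year = $1,441.92 + $2,837.40 + $2,723.88 = $7,003.20
Monthly = $7,003.20 ÷ 12 = $583.60
Required cushion = 2 × $583.60 = $1,167.20
Surplus = $1,289.94 − $1,167.20 = $122.74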